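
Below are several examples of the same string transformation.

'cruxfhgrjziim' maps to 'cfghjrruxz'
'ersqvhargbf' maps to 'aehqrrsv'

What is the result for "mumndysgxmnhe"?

Each output is the input with this applied: delete the last 3 characters, then sort the characters into alphabetical order.
"mumndysgxmnhe" → "mumndysgxm" → "dgmmmnsuxy".

dgmmmnsuxy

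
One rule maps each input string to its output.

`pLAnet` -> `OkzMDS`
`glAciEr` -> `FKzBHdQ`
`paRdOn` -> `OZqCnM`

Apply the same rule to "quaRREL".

PTZqqdk

Looking at the pairs, the operation is to flip the case of every letter, then shift every letter 1 place backward in the alphabet (wrapping around).
Starting from "quaRREL": after the first operation, "QUArrel"; after the second, "PTZqqdk".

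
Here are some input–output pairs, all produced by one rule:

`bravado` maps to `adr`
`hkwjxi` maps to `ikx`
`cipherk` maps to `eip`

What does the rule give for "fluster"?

frt

Each output is the input with this applied: sort the characters into alphabetical order, then keep every other character starting from the second (positions 2nd, 4th, 6th, ...).
"fluster" → "eflrstu" → "frt".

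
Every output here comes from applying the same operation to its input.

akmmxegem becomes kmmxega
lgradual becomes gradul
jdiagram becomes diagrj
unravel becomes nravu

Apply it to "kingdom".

ingdk

What's happening: delete the last 2 characters, then move the first character to the end.
For "kingdom", step one produces "kingd"; step two turns that into "ingdk".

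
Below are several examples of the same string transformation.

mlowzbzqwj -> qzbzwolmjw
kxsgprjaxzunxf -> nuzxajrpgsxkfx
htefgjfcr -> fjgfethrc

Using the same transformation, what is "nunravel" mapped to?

varnunle

The pattern: reverse the string, then move the first 2 characters to the end (rotate left by 2).
"nunravel" → "varnunle".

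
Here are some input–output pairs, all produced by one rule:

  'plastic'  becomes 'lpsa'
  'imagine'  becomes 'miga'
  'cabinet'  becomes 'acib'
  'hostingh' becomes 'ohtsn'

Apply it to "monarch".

oman

Each output is the input with this applied: swap each adjacent pair of characters (1↔2, 3↔4, ...), then delete the last 3 characters.
Working it through for "monarch": intermediate "omancrh", final "oman".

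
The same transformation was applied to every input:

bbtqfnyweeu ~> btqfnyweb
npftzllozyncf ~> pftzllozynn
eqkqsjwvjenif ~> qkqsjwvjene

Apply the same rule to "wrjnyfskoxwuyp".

The pattern: delete the last 2 characters, then move the first character to the end.
Starting from "wrjnyfskoxwuyp": after the first operation, "wrjnyfskoxwu"; after the second, "rjnyfskoxwuw".

rjnyfskoxwuw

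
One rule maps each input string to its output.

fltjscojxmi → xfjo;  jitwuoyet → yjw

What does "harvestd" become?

shv

In each case the input is transformed by: move the last 3 characters to the front (rotate right by 3), then keep one character in every 3, starting at position 1 (positions 1st, 4th, 7th, ...).
Applying both steps to "harvestd": "stdharve", then "shv".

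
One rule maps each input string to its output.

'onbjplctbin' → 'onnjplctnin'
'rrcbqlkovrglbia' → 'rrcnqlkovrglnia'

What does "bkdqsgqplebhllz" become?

The rule is to replace every "b" with "n".
Doing the same to "bkdqsgqplebhllz": "nkdqsgqplenhllz".

nkdqsgqplenhllz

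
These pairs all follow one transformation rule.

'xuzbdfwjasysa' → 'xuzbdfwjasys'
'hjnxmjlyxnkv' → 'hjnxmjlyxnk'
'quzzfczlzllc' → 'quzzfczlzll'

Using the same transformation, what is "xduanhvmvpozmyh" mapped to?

What's happening: delete the last character.
Doing the same to "xduanhvmvpozmyh": "xduanhvmvpozmy".

xduanhvmvpozmy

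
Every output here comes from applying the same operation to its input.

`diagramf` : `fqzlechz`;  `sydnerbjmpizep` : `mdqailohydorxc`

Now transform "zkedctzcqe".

cbsybpdyjd

Looking at the pairs, the operation is to move the first 3 characters to the end (rotate left by 3), then shift every letter 1 place backward in the alphabet (wrapping around).
On "zkedctzcqe": the first step gives "dctzcqezke", and the second then gives "cbsybpdyjd".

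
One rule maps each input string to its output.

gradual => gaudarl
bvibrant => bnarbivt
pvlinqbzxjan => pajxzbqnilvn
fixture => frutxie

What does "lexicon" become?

What's happening: swap the first and last characters, then reverse the string.
Applying both steps to "lexicon": "nexicol", then "locixen".

locixen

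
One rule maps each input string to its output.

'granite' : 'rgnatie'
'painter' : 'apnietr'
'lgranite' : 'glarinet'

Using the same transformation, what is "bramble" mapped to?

rbmalbe

Rule — swap each adjacent pair of characters (1↔2, 3↔4, ...).
Applying that to "bramble" gives "rbmalbe".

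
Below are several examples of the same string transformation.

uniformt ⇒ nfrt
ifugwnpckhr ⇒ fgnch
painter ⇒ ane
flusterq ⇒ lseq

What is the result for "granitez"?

Looking at the pairs, the operation is to keep every other character starting from the second (positions 2nd, 4th, 6th, ...).
Applying that to "granitez" gives "rntz".

rntz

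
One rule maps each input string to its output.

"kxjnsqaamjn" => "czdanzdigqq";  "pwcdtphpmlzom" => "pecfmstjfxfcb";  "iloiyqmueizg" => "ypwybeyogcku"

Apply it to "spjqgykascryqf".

ogvifzgwoaqish

In each case the input is transformed by: shift every letter 10 places backward in the alphabet (wrapping around), then move the last 3 characters to the front (rotate right by 3).
For "spjqgykascryqf", step one produces "ifzgwoaqishogv"; step two turns that into "ogvifzgwoaqish".
(Check on "kxjnsqaamjn": → "anzdigqqczd" → "czdanzdigqq" ✓)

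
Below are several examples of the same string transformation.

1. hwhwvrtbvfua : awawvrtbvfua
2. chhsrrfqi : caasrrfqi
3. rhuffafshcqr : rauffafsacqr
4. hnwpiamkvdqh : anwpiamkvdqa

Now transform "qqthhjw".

Each output is the input with this applied: replace every "h" with "a".
"qqthhjw" → "qqtaajw".

qqtaajw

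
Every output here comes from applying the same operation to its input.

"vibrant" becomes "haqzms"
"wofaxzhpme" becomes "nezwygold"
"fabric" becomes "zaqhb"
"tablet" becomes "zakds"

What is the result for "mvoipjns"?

Each output is the input with this applied: delete the first character, then shift every letter 1 place backward in the alphabet (wrapping around).
"mvoipjns" → "voipjns" → "unhoimr".
(Check on "tablet": → "ablet" → "zakds" ✓)

unhoimr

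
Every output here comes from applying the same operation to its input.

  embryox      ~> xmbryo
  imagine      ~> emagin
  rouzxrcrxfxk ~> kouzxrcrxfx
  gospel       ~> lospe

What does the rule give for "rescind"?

Rule — delete the first character, then move the last character to the front.
On "rescind": the first step gives "escind", and the second then gives "descin".

descin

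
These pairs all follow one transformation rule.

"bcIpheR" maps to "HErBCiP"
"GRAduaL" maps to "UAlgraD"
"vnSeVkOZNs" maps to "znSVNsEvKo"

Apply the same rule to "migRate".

Looking at the pairs, the operation is to flip the case of every letter, then move the last 3 characters to the front (rotate right by 3).
For "migRate", step one produces "MIGrATE"; step two turns that into "ATEMIGr".

ATEMIGr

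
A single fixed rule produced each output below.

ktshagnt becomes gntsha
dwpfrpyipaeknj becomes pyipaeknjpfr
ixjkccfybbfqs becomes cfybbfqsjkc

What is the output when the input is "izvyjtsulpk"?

tsulpkvyj

The rule is to delete the first 2 characters, then move the first 3 characters to the end (rotate left by 3).
Starting from "izvyjtsulpk": after the first operation, "vyjtsulpk"; after the second, "tsulpkvyj".
(Check on "ixjkccfybbfqs": → "jkccfybbfqs" → "cfybbfqsjkc" ✓)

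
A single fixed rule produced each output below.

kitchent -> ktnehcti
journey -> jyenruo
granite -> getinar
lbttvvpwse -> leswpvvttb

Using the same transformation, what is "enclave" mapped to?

eevalcn

Looking at the pairs, the operation is to reverse the string, then move the last character to the front.
"enclave" → "evalcne" → "eevalcn".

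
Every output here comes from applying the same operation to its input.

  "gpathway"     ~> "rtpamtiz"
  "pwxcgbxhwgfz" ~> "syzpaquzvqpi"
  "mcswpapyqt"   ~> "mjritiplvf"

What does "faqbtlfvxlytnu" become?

ngmreqoyemujty

In each case the input is transformed by: reverse the string, then shift every letter 7 places backward in the alphabet (wrapping around).
Applying that to "faqbtlfvxlytnu" gives "ngmreqoyemujty".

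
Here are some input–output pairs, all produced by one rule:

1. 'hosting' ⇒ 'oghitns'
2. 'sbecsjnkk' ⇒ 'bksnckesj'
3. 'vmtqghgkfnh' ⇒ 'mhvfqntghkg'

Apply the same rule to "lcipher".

crlhpei

Looking at the pairs, the operation is to swap each adjacent pair of characters (1↔2, 3↔4, ...), then take characters alternately from the front and the back (1st, last, 2nd, 2nd-last, ...).
Starting from "lcipher": after the first operation, "clpiehr"; after the second, "crlhpei".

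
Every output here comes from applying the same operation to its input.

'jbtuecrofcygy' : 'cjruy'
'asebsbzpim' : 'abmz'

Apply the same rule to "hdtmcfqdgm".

The pattern: keep one character in every 3, starting at position 1 (positions 1st, 4th, 7th, ...), then sort the characters into alphabetical order.
Applying both steps to "hdtmcfqdgm": "hmqm", then "hmmq".

hmmq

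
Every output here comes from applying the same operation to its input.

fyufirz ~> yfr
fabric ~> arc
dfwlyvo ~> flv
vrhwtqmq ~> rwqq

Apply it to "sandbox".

In each case the input is transformed by: keep every other character starting from the second (positions 2nd, 4th, 6th, ...).
Applying that to "sandbox" gives "ado".

ado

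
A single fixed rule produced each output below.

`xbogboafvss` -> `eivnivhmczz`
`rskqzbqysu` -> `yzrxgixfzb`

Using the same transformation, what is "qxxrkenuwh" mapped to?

xeeyrlubdo

In each case the input is transformed by: shift every letter 7 places forward in the alphabet (wrapping around).
For "qxxrkenuwh" the result is "xeeyrlubdo".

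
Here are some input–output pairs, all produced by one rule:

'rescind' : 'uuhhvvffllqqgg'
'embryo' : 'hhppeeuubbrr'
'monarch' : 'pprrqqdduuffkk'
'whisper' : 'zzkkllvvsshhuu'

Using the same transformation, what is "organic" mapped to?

rruujjddqqllff

Rule — shift every letter 3 places forward in the alphabet (wrapping around), then double every character.
"organic" → "rujdqlf" → "rruujjddqqllff".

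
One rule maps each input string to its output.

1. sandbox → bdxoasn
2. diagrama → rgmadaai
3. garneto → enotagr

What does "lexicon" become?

cinoelx

The pattern: move the first 3 characters to the end (rotate left by 3), then swap each adjacent pair of characters (1↔2, 3↔4, ...).
On "lexicon": the first step gives "iconlex", and the second then gives "cinoelx".
(Check on "diagrama": → "gramadia" → "rgmadaai" ✓)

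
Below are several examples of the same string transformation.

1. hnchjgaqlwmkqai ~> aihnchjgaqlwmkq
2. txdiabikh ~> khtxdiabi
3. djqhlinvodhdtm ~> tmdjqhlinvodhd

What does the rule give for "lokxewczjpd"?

pdlokxewczj

Looking at the pairs, the operation is to move the last 2 characters to the front (rotate right by 2).
For "lokxewczjpd" the result is "pdlokxewczj".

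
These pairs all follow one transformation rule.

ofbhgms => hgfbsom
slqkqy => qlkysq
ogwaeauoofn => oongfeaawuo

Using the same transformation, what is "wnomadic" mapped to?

midcawon

The pattern: sort the characters into reverse alphabetical order, then move the first 3 characters to the end (rotate left by 3).
For "wnomadic", step one produces "wonmidca"; step two turns that into "midcawon".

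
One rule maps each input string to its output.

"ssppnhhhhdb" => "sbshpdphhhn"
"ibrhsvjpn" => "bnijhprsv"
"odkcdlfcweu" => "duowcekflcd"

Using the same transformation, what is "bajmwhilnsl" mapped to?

albnmsjihlw

Each output is the input with this applied: swap each adjacent pair of characters (1↔2, 3↔4, ...), then take characters alternately from the front and the back (1st, last, 2nd, 2nd-last, ...).
Starting from "bajmwhilnsl": after the first operation, "abmjhwlisnl"; after the second, "albnmsjihlw".
(Check on "ssppnhhhhdb": → "sspphnhhdhb" → "sbshpdphhhn" ✓)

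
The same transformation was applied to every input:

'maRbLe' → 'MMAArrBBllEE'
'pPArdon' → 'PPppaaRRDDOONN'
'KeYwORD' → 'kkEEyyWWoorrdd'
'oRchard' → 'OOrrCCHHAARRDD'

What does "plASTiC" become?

The rule is to double every character, then flip the case of every letter.
"plASTiC" → "ppllAASSTTiiCC" → "PPLLaassttIIcc".

PPLLaassttIIcc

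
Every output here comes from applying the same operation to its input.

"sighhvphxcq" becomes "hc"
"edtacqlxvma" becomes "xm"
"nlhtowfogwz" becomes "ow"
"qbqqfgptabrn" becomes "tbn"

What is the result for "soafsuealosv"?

Each output is the input with this applied: keep every other character starting from the second (positions 2nd, 4th, 6th, ...), then delete the first 3 characters.
Starting from "soafsuealosv": after the first operation, "ofuaov"; after the second, "aov".

aov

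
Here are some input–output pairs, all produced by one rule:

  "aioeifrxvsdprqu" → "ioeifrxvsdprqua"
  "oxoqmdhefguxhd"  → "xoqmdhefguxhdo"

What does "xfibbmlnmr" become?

Each output is the input with this applied: move the first character to the end.
For "xfibbmlnmr" the result is "fibbmlnmrx".

fibbmlnmrx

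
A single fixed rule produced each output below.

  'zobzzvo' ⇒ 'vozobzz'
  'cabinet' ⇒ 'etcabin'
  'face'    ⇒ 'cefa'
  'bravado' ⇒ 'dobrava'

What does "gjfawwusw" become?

Each output is the input with this applied: move the last 2 characters to the front (rotate right by 2).
On "gjfawwusw" that produces "swgjfawwu".

swgjfawwu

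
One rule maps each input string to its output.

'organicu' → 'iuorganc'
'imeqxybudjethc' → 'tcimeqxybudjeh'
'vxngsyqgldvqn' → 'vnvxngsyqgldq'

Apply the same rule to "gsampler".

lrgsampe

What's happening: move the last 2 characters to the front (rotate right by 2), then swap the first and last characters.
On "gsampler": the first step gives "ergsampl", and the second then gives "lrgsampe".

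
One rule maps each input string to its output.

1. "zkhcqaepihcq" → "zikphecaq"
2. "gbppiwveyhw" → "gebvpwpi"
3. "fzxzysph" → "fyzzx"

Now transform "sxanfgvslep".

ssxvagnf

The pattern: delete the last 3 characters, then take characters alternately from the front and the back (1st, last, 2nd, 2nd-last, ...).
On "sxanfgvslep": the first step gives "sxanfgvs", and the second then gives "ssxvagnf".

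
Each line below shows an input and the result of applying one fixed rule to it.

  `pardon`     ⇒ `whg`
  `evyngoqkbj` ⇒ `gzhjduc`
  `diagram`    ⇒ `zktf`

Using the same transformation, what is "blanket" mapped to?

gdxm

The pattern: shift every letter 7 places backward in the alphabet (wrapping around), then delete the first 3 characters.
Starting from "blanket": after the first operation, "uetgdxm"; after the second, "gdxm".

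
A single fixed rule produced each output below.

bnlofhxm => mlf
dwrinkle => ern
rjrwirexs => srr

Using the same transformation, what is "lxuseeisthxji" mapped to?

iuhe

The pattern: take characters alternately from the front and the back (1st, last, 2nd, 2nd-last, ...), then keep one character in every 3, starting at position 2 (positions 2nd, 5th, 8th, ...).
Starting from "lxuseeisthxji": after the first operation, "lixjuxshetesi"; after the second, "iuhe".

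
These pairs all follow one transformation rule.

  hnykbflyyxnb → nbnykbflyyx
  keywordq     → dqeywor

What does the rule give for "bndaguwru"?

rundaguw

Rule — delete the first character, then move the last 2 characters to the front (rotate right by 2).
Starting from "bndaguwru": after the first operation, "ndaguwru"; after the second, "rundaguw".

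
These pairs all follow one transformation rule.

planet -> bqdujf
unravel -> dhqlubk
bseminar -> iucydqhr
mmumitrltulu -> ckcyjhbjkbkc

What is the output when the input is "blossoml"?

In each case the input is transformed by: shift every letter 10 places backward in the alphabet (wrapping around), then move the first character to the end.
Doing the same to "blossoml": "beiiecbr".

beiiecbr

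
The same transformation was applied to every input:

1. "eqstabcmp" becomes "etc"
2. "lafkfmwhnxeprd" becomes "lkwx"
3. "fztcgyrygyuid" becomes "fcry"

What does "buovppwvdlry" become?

bvwl

Each output is the input with this applied: delete the last 2 characters, then keep one character in every 3, starting at position 1 (positions 1st, 4th, 7th, ...).
"buovppwvdlry" → "buovppwvdl" → "bvwl".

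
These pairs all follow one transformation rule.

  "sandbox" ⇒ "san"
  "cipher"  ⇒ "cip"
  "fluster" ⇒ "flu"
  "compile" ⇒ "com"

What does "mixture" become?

Looking at the pairs, the operation is to keep only the first 3 characters.
Doing the same to "mixture": "mix".

mix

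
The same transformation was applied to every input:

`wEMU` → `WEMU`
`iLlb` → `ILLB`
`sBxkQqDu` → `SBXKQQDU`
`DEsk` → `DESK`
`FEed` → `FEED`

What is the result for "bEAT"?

BEAT

Each output is the input with this applied: convert every letter to uppercase.
"bEAT" → "BEAT".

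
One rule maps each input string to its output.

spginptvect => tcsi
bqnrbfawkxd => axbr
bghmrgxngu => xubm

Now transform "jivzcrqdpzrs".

The rule is to keep one character in every 3, starting at position 1 (positions 1st, 4th, 7th, ...), then move the last 2 characters to the front (rotate right by 2).
Starting from "jivzcrqdpzrs": after the first operation, "jzqz"; after the second, "qzjz".

qzjz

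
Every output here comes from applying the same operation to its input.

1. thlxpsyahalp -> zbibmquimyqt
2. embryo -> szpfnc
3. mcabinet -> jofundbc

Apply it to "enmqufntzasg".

The rule is to shift every letter 1 place forward in the alphabet (wrapping around), then swap the front and back halves of the string.
On "enmqufntzasg": the first step gives "fonrvgouabth", and the second then gives "ouabthfonrvg".
(Check on "mcabinet": → "ndbcjofu" → "jofundbc" ✓)

ouabthfonrvg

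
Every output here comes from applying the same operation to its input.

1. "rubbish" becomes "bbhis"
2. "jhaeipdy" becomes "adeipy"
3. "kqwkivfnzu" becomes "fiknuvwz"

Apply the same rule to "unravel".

aelrv

What's happening: delete the first 2 characters, then sort the characters into alphabetical order.
"unravel" → "ravel" → "aelrv".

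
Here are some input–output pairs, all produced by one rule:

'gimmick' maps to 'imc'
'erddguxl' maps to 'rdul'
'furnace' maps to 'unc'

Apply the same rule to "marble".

abe

What's happening: keep every other character starting from the second (positions 2nd, 4th, 6th, ...).
For "marble" the result is "abe".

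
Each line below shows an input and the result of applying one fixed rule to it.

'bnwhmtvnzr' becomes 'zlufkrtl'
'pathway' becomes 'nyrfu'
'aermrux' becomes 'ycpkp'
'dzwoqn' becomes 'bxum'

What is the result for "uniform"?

slgdm

Looking at the pairs, the operation is to shift every letter 2 places backward in the alphabet (wrapping around), then delete the last 2 characters.
On "uniform": the first step gives "slgdmpk", and the second then gives "slgdm".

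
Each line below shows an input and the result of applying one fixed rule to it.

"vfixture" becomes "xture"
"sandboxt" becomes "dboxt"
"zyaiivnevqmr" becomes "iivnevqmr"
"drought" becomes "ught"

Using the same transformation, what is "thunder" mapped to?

The rule is to delete the first 3 characters.
Doing the same to "thunder": "nder".

nder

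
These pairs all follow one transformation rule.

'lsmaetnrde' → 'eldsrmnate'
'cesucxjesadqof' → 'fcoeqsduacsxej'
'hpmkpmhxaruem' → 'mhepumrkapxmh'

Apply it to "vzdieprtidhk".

Rule — reverse the string, then take characters alternately from the front and the back (1st, last, 2nd, 2nd-last, ...).
Working it through for "vzdieprtidhk": intermediate "khditrpeidzv", final "kvhzddiiterp".

kvhzddiiterp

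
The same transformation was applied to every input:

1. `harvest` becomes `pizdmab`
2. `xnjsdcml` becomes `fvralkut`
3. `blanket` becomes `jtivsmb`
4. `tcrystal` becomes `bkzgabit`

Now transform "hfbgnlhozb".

Rule — shift every letter 8 places forward in the alphabet (wrapping around).
For "hfbgnlhozb" the result is "pnjovtpwhj".

pnjovtpwhj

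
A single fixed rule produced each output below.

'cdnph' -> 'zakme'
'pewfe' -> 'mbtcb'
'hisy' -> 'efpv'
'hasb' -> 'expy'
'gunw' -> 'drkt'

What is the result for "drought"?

aolrdeq

The rule is to shift every letter 3 places backward in the alphabet (wrapping around).
Doing the same to "drought": "aolrdeq".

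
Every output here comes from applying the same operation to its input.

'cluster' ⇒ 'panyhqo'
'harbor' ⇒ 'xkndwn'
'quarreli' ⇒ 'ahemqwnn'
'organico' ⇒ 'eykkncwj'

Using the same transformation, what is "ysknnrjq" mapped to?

nfmuogjj

What's happening: move the last 3 characters to the front (rotate right by 3), then shift every letter 4 places backward in the alphabet (wrapping around).
For "ysknnrjq", step one produces "rjqysknn"; step two turns that into "nfmuogjj".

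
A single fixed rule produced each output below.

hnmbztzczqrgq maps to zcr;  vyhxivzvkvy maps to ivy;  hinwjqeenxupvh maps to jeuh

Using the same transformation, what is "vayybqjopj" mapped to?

Looking at the pairs, the operation is to delete the first 3 characters, then keep one character in every 3, starting at position 2 (positions 2nd, 5th, 8th, ...).
"vayybqjopj" → "ybqjopj" → "bo".

bo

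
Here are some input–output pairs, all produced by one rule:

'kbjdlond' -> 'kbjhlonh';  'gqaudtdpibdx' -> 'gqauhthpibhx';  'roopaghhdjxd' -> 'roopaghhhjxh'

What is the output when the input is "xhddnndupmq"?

xhhhnnhupmq

Rule — replace every "d" with "h".
Doing the same to "xhddnndupmq": "xhhhnnhupmq".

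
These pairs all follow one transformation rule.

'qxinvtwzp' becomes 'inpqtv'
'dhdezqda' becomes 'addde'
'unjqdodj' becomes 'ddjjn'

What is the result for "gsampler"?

Rule — sort the characters into alphabetical order, then delete the last 3 characters.
Working it through for "gsampler": intermediate "aeglmprs", final "aeglm".

aeglm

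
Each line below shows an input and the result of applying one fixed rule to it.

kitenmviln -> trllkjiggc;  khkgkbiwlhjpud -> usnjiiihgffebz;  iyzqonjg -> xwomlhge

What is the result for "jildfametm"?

rkkjhgdcby

The pattern: sort the characters into reverse alphabetical order, then shift every letter 2 places backward in the alphabet (wrapping around).
"jildfametm" → "tmmljifeda" → "rkkjhgdcby".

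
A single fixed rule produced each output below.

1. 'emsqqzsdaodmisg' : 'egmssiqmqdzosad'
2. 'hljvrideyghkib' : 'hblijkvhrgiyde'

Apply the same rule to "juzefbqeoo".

Each output is the input with this applied: take characters alternately from the front and the back (1st, last, 2nd, 2nd-last, ...).
Doing the same to "juzefbqeoo": "jouozeeqfb".

jouozeeqfb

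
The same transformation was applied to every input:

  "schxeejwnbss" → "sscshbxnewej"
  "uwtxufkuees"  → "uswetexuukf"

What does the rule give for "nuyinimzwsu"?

nuusywiznmi

Rule — take characters alternately from the front and the back (1st, last, 2nd, 2nd-last, ...).
On "nuyinimzwsu" that produces "nuusywiznmi".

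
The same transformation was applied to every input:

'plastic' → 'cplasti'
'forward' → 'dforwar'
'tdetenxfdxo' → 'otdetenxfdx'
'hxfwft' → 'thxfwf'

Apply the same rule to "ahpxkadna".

aahpxkadn

The pattern: move the last character to the front.
For "ahpxkadna" the result is "aahpxkadn".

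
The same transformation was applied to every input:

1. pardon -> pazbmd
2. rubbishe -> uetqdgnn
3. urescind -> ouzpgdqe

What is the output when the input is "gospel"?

bqxsae

In each case the input is transformed by: shift every letter 12 places forward in the alphabet (wrapping around), then swap the front and back halves of the string.
"gospel" → "saebqx" → "bqxsae".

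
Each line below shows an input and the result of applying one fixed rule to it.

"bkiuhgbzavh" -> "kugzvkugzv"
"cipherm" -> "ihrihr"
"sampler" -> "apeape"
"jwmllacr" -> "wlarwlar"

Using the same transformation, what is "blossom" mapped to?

lsolso

Looking at the pairs, the operation is to keep every other character starting from the second (positions 2nd, 4th, 6th, ...), then write the whole string twice.
Applying both steps to "blossom": "lso", then "lsolso".
(Check on "cipherm": → "ihr" → "ihrihr" ✓)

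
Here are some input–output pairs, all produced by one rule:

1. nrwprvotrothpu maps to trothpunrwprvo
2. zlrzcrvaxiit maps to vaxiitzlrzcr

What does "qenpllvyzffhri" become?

yzffhriqenpllv

Looking at the pairs, the operation is to swap the front and back halves of the string.
"qenpllvyzffhri" → "yzffhriqenpllv".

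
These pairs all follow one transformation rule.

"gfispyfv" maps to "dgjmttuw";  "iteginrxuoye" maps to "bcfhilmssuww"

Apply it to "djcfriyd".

What's happening: shift every letter 12 places backward in the alphabet (wrapping around), then sort the characters into alphabetical order.
Working it through for "djcfriyd": intermediate "rxqtfwmr", final "fmqrrtwx".

fmqrrtwx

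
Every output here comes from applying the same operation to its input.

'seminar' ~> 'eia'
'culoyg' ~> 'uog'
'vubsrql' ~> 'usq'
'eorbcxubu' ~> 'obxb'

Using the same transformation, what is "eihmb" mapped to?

im

In each case the input is transformed by: keep every other character starting from the second (positions 2nd, 4th, 6th, ...).
"eihmb" → "im".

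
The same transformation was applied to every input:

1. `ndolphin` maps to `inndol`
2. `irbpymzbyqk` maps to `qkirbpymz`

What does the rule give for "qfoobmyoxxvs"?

In each case the input is transformed by: move the last 2 characters to the front (rotate right by 2), then delete the last 2 characters.
Working it through for "qfoobmyoxxvs": intermediate "vsqfoobmyoxx", final "vsqfoobmyo".
(Check on "ndolphin": → "inndolph" → "inndol" ✓)

vsqfoobmyo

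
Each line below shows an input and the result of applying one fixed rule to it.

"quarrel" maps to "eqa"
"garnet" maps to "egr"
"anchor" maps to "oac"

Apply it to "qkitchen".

eqic

Rule — move the last 3 characters to the front (rotate right by 3), then keep every other character starting from the second (positions 2nd, 4th, 6th, ...).
For "qkitchen", step one produces "henqkitc"; step two turns that into "eqic".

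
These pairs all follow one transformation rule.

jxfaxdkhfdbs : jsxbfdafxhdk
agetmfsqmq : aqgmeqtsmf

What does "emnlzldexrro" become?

Rule — take characters alternately from the front and the back (1st, last, 2nd, 2nd-last, ...).
"emnlzldexrro" → "eomrnrlxzeld".

eomrnrlxzeld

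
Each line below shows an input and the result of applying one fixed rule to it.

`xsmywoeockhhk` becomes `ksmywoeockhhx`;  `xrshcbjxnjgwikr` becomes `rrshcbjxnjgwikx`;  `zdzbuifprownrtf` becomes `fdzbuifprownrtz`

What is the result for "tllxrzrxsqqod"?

dllxrzrxsqqot

Each output is the input with this applied: swap the first and last characters.
So "tllxrzrxsqqod" becomes "dllxrzrxsqqot".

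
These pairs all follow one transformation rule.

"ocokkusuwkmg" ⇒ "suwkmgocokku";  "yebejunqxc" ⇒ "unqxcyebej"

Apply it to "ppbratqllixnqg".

llixnqgppbratq

The pattern: swap the front and back halves of the string.
So "ppbratqllixnqg" becomes "llixnqgppbratq".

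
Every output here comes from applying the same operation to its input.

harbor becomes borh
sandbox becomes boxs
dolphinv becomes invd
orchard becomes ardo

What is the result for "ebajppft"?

pfte

Rule — move the last 3 characters to the front (rotate right by 3), then keep only the first 4 characters.
"ebajppft" → "pftebajp" → "pfte".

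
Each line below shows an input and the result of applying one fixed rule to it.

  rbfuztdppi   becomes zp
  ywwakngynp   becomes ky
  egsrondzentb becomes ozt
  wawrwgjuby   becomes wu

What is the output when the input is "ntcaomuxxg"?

Each output is the input with this applied: delete the first 2 characters, then keep one character in every 3, starting at position 3 (positions 3rd, 6th, 9th, ...).
Starting from "ntcaomuxxg": after the first operation, "caomuxxg"; after the second, "ox".
(Check on "rbfuztdppi": → "fuztdppi" → "zp" ✓)

ox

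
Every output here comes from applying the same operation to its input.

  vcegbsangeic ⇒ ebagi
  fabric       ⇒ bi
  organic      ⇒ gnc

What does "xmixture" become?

itr

Each output is the input with this applied: keep every other character starting from the first (positions 1st, 3rd, 5th, ...), then delete the first character.
"xmixture" → "xitr" → "itr".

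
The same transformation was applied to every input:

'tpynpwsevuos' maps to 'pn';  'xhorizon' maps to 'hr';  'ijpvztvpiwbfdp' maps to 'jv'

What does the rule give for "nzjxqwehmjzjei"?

The pattern: keep every other character starting from the second (positions 2nd, 4th, 6th, ...), then keep only the first 2 characters.
Working it through for "nzjxqwehmjzjei": intermediate "zxwhjji", final "zx".

zx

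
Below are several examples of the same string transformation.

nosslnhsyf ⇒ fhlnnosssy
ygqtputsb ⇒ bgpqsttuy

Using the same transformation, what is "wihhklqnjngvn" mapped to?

Looking at the pairs, the operation is to sort the characters into alphabetical order.
On "wihhklqnjngvn" that produces "ghhijklnnnqvw".

ghhijklnnnqvw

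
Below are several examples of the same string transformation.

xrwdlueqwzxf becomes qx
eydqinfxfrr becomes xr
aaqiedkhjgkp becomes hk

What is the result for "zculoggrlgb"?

rb

Each output is the input with this applied: keep one character in every 3, starting at position 2 (positions 2nd, 5th, 8th, ...), then keep only the last 2 characters.
For "zculoggrlgb" the result is "rb".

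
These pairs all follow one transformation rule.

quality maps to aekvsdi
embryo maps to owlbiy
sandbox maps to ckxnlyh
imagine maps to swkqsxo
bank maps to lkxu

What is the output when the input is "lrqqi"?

The pattern: shift every letter 10 places forward in the alphabet (wrapping around).
"lrqqi" → "vbaas".

vbaas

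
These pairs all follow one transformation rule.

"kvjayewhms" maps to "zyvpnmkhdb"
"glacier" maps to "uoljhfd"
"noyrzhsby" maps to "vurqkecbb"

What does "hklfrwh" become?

zuonkki

In each case the input is transformed by: shift every letter 3 places forward in the alphabet (wrapping around), then sort the characters into reverse alphabetical order.
Working it through for "hklfrwh": intermediate "knoiuzk", final "zuonkki".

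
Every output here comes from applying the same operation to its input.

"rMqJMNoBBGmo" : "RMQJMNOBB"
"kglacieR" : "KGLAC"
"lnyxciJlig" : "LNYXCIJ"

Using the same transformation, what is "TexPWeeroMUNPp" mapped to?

Rule — delete the last 3 characters, then convert every letter to uppercase.
For "TexPWeeroMUNPp", step one produces "TexPWeeroMU"; step two turns that into "TEXPWEEROMU".

TEXPWEEROMU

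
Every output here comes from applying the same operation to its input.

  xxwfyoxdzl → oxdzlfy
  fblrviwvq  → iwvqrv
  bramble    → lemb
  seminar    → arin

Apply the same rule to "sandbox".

Rule — delete the first 3 characters, then move the first 2 characters to the end (rotate left by 2).
On "sandbox" that produces "oxdb".

oxdb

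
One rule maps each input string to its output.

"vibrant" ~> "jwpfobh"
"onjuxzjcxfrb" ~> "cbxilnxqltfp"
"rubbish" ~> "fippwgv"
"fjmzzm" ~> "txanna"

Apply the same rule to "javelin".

xojszwb

What's happening: shift every letter 12 places backward in the alphabet (wrapping around).
For "javelin" the result is "xojszwb".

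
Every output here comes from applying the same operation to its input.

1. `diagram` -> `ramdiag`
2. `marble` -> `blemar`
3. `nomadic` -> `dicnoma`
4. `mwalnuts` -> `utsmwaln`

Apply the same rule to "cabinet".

Rule — move the last 3 characters to the front (rotate right by 3).
For "cabinet" the result is "netcabi".

netcabi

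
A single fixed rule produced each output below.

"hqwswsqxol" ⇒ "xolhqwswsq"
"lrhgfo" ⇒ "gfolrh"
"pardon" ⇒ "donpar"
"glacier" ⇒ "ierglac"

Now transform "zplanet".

netzpla

Each output is the input with this applied: move the last 3 characters to the front (rotate right by 3).
So "zplanet" becomes "netzpla".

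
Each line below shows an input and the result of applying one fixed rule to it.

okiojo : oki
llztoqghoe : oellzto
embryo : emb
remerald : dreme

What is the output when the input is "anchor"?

anc

Rule — swap the front and back halves of the string, then delete the first 3 characters.
Starting from "anchor": after the first operation, "horanc"; after the second, "anc".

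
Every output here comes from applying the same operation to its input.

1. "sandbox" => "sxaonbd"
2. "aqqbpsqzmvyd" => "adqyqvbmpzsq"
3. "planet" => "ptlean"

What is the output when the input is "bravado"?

bordaav

Looking at the pairs, the operation is to take characters alternately from the front and the back (1st, last, 2nd, 2nd-last, ...).
So "bravado" becomes "bordaav".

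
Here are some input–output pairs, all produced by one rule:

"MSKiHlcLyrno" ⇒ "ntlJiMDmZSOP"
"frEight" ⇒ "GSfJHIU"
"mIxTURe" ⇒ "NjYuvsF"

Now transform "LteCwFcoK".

The rule is to flip the case of every letter, then shift every letter 1 place forward in the alphabet (wrapping around).
Applying both steps to "LteCwFcoK": "lTEcWfCOk", then "mUFdXgDPl".

mUFdXgDPl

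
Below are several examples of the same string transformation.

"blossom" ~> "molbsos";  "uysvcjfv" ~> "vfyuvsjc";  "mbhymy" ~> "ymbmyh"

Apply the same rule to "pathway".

yaaphtw

The transformation: move the last 2 characters to the front (rotate right by 2), then swap each adjacent pair of characters (1↔2, 3↔4, ...).
Starting from "pathway": after the first operation, "aypathw"; after the second, "yaaphtw".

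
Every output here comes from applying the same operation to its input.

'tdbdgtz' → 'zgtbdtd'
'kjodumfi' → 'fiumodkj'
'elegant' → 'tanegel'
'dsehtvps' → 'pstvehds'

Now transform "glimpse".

The rule is to swap each adjacent pair of characters (1↔2, 3↔4, ...), then reverse the string.
Applying both steps to "glimpse": "lgmispe", then "epsimgl".

epsimgl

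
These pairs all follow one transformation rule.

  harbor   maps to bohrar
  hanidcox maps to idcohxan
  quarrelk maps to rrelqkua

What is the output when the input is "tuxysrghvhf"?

In each case the input is transformed by: swap the first and last characters, then move the first 3 characters to the end (rotate left by 3).
On "tuxysrghvhf": the first step gives "fuxysrghvht", and the second then gives "ysrghvhtfux".
(Check on "hanidcox": → "xanidcoh" → "idcohxan" ✓)

ysrghvhtfux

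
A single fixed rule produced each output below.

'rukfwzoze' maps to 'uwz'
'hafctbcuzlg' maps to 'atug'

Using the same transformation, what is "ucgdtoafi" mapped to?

ctf

What's happening: keep one character in every 3, starting at position 2 (positions 2nd, 5th, 8th, ...).
Applying that to "ucgdtoafi" gives "ctf".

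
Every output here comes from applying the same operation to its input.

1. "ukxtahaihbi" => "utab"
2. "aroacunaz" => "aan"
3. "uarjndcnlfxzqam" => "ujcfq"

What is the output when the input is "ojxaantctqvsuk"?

Each output is the input with this applied: keep one character in every 3, starting at position 1 (positions 1st, 4th, 7th, ...).
So "ojxaantctqvsuk" becomes "oatqu".

oatqu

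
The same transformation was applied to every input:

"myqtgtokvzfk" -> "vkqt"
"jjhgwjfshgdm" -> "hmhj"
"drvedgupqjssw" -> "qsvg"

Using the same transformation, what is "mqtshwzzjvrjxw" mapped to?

jjtw

Rule — keep one character in every 3, starting at position 3 (positions 3rd, 6th, 9th, ...), then move the last 2 characters to the front (rotate right by 2).
Starting from "mqtshwzzjvrjxw": after the first operation, "twjj"; after the second, "jjtw".
(Check on "jjhgwjfshgdm": → "hjhm" → "hmhj" ✓)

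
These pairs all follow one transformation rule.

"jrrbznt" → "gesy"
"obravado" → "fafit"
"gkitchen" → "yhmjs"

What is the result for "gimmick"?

The rule is to shift every letter 5 places forward in the alphabet (wrapping around), then delete the first 3 characters.
On "gimmick": the first step gives "lnrrnhp", and the second then gives "rnhp".

rnhp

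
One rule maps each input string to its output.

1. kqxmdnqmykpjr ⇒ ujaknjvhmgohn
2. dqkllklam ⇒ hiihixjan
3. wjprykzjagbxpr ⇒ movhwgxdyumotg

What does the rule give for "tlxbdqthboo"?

Rule — move the first 2 characters to the end (rotate left by 2), then shift every letter 3 places backward in the alphabet (wrapping around).
"tlxbdqthboo" → "xbdqthbootl" → "uyanqeyllqi".

uyanqeyllqi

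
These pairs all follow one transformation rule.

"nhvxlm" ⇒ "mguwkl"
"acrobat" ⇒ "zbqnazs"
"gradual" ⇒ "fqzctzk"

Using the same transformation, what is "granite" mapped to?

The transformation: shift every letter 1 place backward in the alphabet (wrapping around).
So "granite" becomes "fqzmhsd".

fqzmhsd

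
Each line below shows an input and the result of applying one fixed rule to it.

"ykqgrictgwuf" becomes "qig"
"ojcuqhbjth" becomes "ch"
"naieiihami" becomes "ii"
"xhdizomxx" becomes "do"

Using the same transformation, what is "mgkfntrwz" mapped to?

kt

Each output is the input with this applied: keep one character in every 3, starting at position 3 (positions 3rd, 6th, 9th, ...), then delete the last character.
For "mgkfntrwz", step one produces "ktz"; step two turns that into "kt".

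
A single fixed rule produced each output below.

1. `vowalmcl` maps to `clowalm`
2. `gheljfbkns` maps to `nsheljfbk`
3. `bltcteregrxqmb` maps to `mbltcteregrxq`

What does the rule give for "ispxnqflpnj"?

njspxnqflp

Rule — delete the first character, then move the last 2 characters to the front (rotate right by 2).
Applying both steps to "ispxnqflpnj": "spxnqflpnj", then "njspxnqflp".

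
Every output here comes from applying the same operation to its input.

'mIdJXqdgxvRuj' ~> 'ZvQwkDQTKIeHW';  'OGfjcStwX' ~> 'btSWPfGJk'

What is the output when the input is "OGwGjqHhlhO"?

btJtWDuUYUb

The pattern: shift every letter 13 places forward in the alphabet (wrapping around) — i.e. ROT13, then flip the case of every letter.
On "OGwGjqHhlhO": the first step gives "BTjTwdUuyuB", and the second then gives "btJtWDuUYUb".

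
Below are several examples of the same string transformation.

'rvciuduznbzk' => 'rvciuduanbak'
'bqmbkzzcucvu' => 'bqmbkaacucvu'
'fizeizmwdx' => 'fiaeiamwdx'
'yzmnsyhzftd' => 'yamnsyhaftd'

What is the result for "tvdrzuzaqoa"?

The transformation: replace every "z" with "a".
On "tvdrzuzaqoa" that produces "tvdrauaaqoa".

tvdrauaaqoa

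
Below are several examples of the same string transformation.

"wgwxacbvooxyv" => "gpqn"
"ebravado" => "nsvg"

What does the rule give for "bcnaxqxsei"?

pkwa

Each output is the input with this applied: shift every letter 8 places backward in the alphabet (wrapping around), then keep only the last 4 characters.
"bcnaxqxsei" → "tufspipkwa" → "pkwa".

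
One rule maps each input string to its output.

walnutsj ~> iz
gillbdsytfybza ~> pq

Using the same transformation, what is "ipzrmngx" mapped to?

wn

The pattern: shift every letter 10 places backward in the alphabet (wrapping around), then keep only the last 2 characters.
For "ipzrmngx", step one produces "yfphcdwn"; step two turns that into "wn".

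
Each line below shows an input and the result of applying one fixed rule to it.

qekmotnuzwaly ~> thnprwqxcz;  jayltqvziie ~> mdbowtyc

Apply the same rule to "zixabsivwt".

In each case the input is transformed by: shift every letter 3 places forward in the alphabet (wrapping around), then delete the last 3 characters.
Starting from "zixabsivwt": after the first operation, "cladevlyzw"; after the second, "cladevl".
(Check on "jayltqvziie": → "mdbowtycllh" → "mdbowtyc" ✓)

cladevl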